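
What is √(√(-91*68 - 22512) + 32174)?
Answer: √(32174 + 10*I*√287) ≈ 179.37 + 0.4722*I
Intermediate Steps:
√(√(-91*68 - 22512) + 32174) = √(√(-6188 - 22512) + 32174) = √(√(-28700) + 32174) = √(10*I*√287 + 32174) = √(32174 + 10*I*√287)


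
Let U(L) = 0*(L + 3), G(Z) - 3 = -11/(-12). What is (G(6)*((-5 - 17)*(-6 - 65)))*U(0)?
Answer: 0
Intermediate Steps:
G(Z) = 47/12 (G(Z) = 3 - 11/(-12) = 3 - 11*(-1/12) = 3 + 11/12 = 47/12)
U(L) = 0 (U(L) = 0*(3 + L) = 0)
(G(6)*((-5 - 17)*(-6 - 65)))*U(0) = (47*((-5 - 17)*(-6 - 65))/12)*0 = (47*(-22*(-71))/12)*0 = ((47/12)*1562)*0 = (36707/6)*0 = 0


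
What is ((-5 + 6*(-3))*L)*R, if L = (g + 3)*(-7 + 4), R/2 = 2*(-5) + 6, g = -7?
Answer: 2208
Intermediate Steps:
R = -8 (R = 2*(2*(-5) + 6) = 2*(-10 + 6) = 2*(-4) = -8)
L = 12 (L = (-7 + 3)*(-7 + 4) = -4*(-3) = 12)
((-5 + 6*(-3))*L)*R = ((-5 + 6*(-3))*12)*(-8) = ((-5 - 18)*12)*(-8) = -23*12*(-8) = -276*(-8) = 2208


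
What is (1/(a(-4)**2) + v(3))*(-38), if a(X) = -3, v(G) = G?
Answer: -1064/9 ≈ -118.22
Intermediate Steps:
(1/(a(-4)**2) + v(3))*(-38) = (1/((-3)**2) + 3)*(-38) = (1/9 + 3)*(-38) = (28/9)*(-38) = -1064/9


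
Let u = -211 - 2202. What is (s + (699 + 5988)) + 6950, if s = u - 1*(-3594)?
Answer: 14818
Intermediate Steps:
u = -2413
s = 1181 (s = -2413 - 1*(-3594) = -2413 + 3594 = 1181)
(s + (699 + 5988)) + 6950 = (1181 + (699 + 5988)) + 6950 = (1181 + 6687) + 6950 = 7868 + 6950 = 14818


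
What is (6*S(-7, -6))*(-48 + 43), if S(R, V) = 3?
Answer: -90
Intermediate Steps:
(6*S(-7, -6))*(-48 + 43) = (6*3)*(-48 + 43) = 18*(-5) = -90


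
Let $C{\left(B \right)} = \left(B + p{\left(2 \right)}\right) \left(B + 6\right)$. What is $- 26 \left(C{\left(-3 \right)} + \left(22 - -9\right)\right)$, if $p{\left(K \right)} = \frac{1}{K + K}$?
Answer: $- \frac{1183}{2} \approx -591.5$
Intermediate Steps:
$p{\left(K \right)} = \frac{1}{2 K}$
$C{\left(B \right)} = \left(6 + B\right) \left(\frac{1}{4} + B\right)$ ($C{\left(B \right)} = \left(B + \frac{1}{2 \cdot 2}\right) \left(B + 6\right) = \left(B + \frac{1}{2} \cdot \frac{1}{2}\right) \left(6 + B\right) = \left(B + \frac{1}{4}\right) \left(6 + B\right) = \left(\frac{1}{4} + B\right) \left(6 + B\right) = \left(6 + B\right) \left(\frac{1}{4} + B\right)$)
$- 26 \left(C{\left(-3 \right)} + \left(22 - -9\right)\right) = - 26 \left(\left(\frac{3}{2} + \left(-3\right)^{2} + \frac{25}{4} \left(-3\right)\right) + \left(22 - -9\right)\right) = - 26 \left(\left(\frac{3}{2} + 9 - \frac{75}{4}\right) + \left(22 + 9\right)\right) = - 26 \left(- \frac{33}{4} + 31\right) = \left(-26\right) \frac{91}{4} = - \frac{1183}{2}$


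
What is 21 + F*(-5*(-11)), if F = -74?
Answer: -4049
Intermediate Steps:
21 + F*(-5*(-11)) = 21 - (-370)*(-11) = 21 - 74*55 = 21 - 4070 = -4049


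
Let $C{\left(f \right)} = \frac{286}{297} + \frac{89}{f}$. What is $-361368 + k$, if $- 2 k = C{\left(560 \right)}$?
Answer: $- \frac{10927785283}{30240} \approx -3.6137 \cdot 10^{5}$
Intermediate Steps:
$C{\left(f \right)} = \frac{26}{27} + \frac{89}{f}$ ($C{\left(f \right)} = 286 \cdot \frac{1}{297} + \frac{89}{f} = \frac{26}{27} + \frac{89}{f}$)
$k = - \frac{16963}{30240}$ ($k = - \frac{\frac{26}{27} + \frac{89}{560}}{2} = \left(- \frac{1}{2}\right) \frac{16963}{15120} = - \frac{16963}{30240} \approx -0.56095$)
$-361368 + k = -361368 - \frac{16963}{30240} = - \frac{10927785283}{30240}$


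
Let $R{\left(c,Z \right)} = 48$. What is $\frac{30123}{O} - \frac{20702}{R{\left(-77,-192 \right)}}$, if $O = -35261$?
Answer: $- \frac{365709563}{846264} \approx -432.15$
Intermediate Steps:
$\frac{30123}{O} - \frac{20702}{R{\left(-77,-192 \right)}} = \frac{30123}{-35261} - \frac{20702}{48} = 30123 \left(- \frac{1}{35261}\right) - \frac{10351}{24} = - \frac{30123}{35261} - \frac{10351}{24} = - \frac{365709563}{846264}$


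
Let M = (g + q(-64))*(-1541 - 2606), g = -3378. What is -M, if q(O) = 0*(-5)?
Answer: -14008566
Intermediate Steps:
q(O) = 0
M = 14008566 (M = (-3378 + 0)*(-1541 - 2606) = -3378*(-4147) = 14008566)
-M = -1*14008566 = -14008566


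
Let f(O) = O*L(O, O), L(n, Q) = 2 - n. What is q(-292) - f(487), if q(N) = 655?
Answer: 236850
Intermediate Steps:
f(O) = O*(2 - O)
q(-292) - f(487) = 655 - 487*(2 - 1*487) = 655 - 487*(2 - 487) = 655 - 487*(-485) = 655 - 1*(-236195) = 655 + 236195 = 236850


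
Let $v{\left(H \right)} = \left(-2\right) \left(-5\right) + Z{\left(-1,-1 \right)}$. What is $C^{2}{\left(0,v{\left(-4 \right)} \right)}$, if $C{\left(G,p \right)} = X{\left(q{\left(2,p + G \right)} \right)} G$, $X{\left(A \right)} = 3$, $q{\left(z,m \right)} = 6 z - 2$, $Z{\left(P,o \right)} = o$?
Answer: $0$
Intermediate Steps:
$q{\left(z,m \right)} = -2 + 6 z$
$v{\left(H \right)} = 9$ ($v{\left(H \right)} = \left(-2\right) \left(-5\right) - 1 = 10 - 1 = 9$)
$C{\left(G,p \right)} = 3 G$
$C^{2}{\left(0,v{\left(-4 \right)} \right)} = \left(3 \cdot 0\right)^{2} = 0^{2} = 0$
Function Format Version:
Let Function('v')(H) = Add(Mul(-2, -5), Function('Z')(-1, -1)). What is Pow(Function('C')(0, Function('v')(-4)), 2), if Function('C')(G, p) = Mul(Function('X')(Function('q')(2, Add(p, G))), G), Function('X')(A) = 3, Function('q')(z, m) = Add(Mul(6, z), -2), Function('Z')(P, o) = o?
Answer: 0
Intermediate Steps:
Function('q')(z, m) = Add(-2, Mul(6, z))
Function('v')(H) = 9 (Function('v')(H) = Add(Mul(-2, -5), -1) = Add(10, -1) = 9)
Function('C')(G, p) = Mul(3, G)
Pow(Function('C')(0, Function('v')(-4)), 2) = Pow(Mul(3, 0), 2) = Pow(0, 2) = 0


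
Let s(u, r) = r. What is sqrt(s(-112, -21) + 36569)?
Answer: 2*sqrt(9137) ≈ 191.18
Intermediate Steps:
sqrt(s(-112, -21) + 36569) = sqrt(-21 + 36569) = sqrt(36548) = 2*sqrt(9137)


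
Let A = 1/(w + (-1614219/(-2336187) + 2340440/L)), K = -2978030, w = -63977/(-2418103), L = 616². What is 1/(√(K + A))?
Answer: -I*√22984986372349656881979061244107808273286/261629462462048640569698 ≈ -0.00057948*I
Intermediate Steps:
L = 379456
w = 63977/2418103 (w = -63977*(-1/2418103) = 63977/2418103 ≈ 0.026458)
A = 12759526005045512/87853203366512307 (A = 1/(63977/2418103 + (-1614219/(-2336187) + 2340440/379456)) = 1/(63977/2418103 + (-1614219*(-1/2336187) + 2340440*(1/379456))) = 1/(63977/2418103 + (538073/778729 + 292555/47432)) = 1/(63977/2418103 + 36191848733/5276667704) = 1/(87853203366512307/12759526005045512) = 12759526005045512/87853203366512307 ≈ 0.14524)
1/(√(K + A)) = 1/(√(-2978030 + 12759526005045512/87853203366512307)) = 1/(√(-261629462462048640569698/87853203366512307)) = 1/(I*√22984986372349656881979061244107808273286/87853203366512307) = -I*√22984986372349656881979061244107808273286/261629462462048640569698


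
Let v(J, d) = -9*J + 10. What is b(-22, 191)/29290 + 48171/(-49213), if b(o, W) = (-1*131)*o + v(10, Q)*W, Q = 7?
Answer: -34846058/24852565 ≈ -1.4021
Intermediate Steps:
v(J, d) = 10 - 9*J
b(o, W) = -131*o - 80*W (b(o, W) = (-1*131)*o + (10 - 9*10)*W = -131*o + (10 - 90)*W = -131*o - 80*W)
b(-22, 191)/29290 + 48171/(-49213) = (-131*(-22) - 80*191)/29290 + 48171/(-49213) = (2882 - 15280)*(1/29290) + 48171*(-1/49213) = -12398*1/29290 - 48171/49213 = -6199/14645 - 48171/49213 = -34846058/24852565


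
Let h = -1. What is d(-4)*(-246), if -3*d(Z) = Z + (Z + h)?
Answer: -738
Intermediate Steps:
d(Z) = ⅓ - 2*Z/3 (d(Z) = -(Z + (Z - 1))/3 = -(Z + (-1 + Z))/3 = -(-1 + 2*Z)/3 = ⅓ - 2*Z/3)
d(-4)*(-246) = (⅓ - ⅔*(-4))*(-246) = (⅓ + 8/3)*(-246) = 3*(-246) = -738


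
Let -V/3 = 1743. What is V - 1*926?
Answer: -6155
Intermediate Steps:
V = -5229 (V = -3*1743 = -5229)
V - 1*926 = -5229 - 1*926 = -5229 - 926 = -6155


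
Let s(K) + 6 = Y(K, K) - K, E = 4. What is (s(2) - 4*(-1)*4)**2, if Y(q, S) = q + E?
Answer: 196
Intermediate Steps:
Y(q, S) = 4 + q (Y(q, S) = q + 4 = 4 + q)
s(K) = -2 (s(K) = -6 + ((4 + K) - K) = -6 + 4 = -2)
(s(2) - 4*(-1)*4)**2 = (-2 - 4*(-1)*4)**2 = (-2 + 4*4)**2 = (-2 + 16)**2 = 14**2 = 196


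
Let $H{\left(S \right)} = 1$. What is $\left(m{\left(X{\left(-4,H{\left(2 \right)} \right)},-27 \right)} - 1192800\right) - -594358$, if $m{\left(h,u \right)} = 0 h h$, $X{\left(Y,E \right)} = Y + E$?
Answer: $-598442$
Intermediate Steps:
$X{\left(Y,E \right)} = E + Y$
$m{\left(h,u \right)} = 0$ ($m{\left(h,u \right)} = 0 h = 0$)
$\left(m{\left(X{\left(-4,H{\left(2 \right)} \right)},-27 \right)} - 1192800\right) - -594358 = \left(0 - 1192800\right) - -594358 = \left(0 - 1192800\right) + 594358 = -1192800 + 594358 = -598442$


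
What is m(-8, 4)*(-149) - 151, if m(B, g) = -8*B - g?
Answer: -9091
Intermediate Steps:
m(B, g) = -g - 8*B
m(-8, 4)*(-149) - 151 = (-1*4 - 8*(-8))*(-149) - 151 = (-4 + 64)*(-149) - 151 = 60*(-149) - 151 = -8940 - 151 = -9091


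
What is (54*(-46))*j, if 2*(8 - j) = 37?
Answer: 26082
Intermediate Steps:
j = -21/2 (j = 8 - ½*37 = 8 - 37/2 = -21/2 ≈ -10.500)
(54*(-46))*j = (54*(-46))*(-21/2) = -2484*(-21/2) = 26082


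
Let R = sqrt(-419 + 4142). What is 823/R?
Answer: 823*sqrt(3723)/3723 ≈ 13.488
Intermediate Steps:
R = sqrt(3723) ≈ 61.016
823/R = 823/(sqrt(3723)) = 823*(sqrt(3723)/3723) = 823*sqrt(3723)/3723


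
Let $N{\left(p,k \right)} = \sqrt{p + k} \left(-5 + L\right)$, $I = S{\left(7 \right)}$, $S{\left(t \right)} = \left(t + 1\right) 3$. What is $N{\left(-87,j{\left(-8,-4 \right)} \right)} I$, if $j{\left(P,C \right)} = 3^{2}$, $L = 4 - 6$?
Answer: $- 168 i \sqrt{78} \approx - 1483.7 i$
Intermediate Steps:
$L = -2$ ($L = 4 - 6 = -2$)
$j{\left(P,C \right)} = 9$
$S{\left(t \right)} = 3 + 3 t$ ($S{\left(t \right)} = \left(1 + t\right) 3 = 3 + 3 t$)
$I = 24$ ($I = 3 + 3 \cdot 7 = 3 + 21 = 24$)
$N{\left(p,k \right)} = - 7 \sqrt{k + p}$ ($N{\left(p,k \right)} = \sqrt{p + k} \left(-5 - 2\right) = \sqrt{k + p} \left(-7\right) = - 7 \sqrt{k + p}$)
$N{\left(-87,j{\left(-8,-4 \right)} \right)} I = - 7 \sqrt{9 - 87} \cdot 24 = - 7 \sqrt{-78} \cdot 24 = - 7 i \sqrt{78} \cdot 24 = - 168 i \sqrt{78}$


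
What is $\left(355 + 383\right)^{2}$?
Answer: $544644$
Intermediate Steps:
$\left(355 + 383\right)^{2} = 738^{2} = 544644$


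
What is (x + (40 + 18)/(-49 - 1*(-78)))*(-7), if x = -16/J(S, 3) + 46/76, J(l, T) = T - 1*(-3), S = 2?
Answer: 49/114 ≈ 0.42982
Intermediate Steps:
J(l, T) = 3 + T (J(l, T) = T + 3 = 3 + T)
x = -235/114 (x = -16/(3 + 3) + 46/76 = -16/6 + 46*(1/76) = -16*1/6 + 23/38 = -8/3 + 23/38 = -235/114 ≈ -2.0614)
(x + (40 + 18)/(-49 - 1*(-78)))*(-7) = (-235/114 + (40 + 18)/(-49 - 1*(-78)))*(-7) = (-235/114 + 58/(-49 + 78))*(-7) = (-235/114 + 58/29)*(-7) = (-235/114 + 58*(1/29))*(-7) = (-235/114 + 2)*(-7) = -7/114*(-7) = 49/114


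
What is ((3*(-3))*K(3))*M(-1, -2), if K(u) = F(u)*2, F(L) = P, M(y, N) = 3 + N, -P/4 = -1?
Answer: -72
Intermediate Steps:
P = 4 (P = -4*(-1) = 4)
F(L) = 4
K(u) = 8 (K(u) = 4*2 = 8)
((3*(-3))*K(3))*M(-1, -2) = ((3*(-3))*8)*(3 - 2) = -9*8*1 = -72*1 = -72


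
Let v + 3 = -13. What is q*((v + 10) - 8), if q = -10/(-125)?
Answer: -28/25 ≈ -1.1200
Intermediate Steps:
v = -16 (v = -3 - 13 = -16)
q = 2/25 (q = -10*(-1/125) = 2/25 ≈ 0.080000)
q*((v + 10) - 8) = 2*((-16 + 10) - 8)/25 = 2*(-6 - 8)/25 = (2/25)*(-14) = -28/25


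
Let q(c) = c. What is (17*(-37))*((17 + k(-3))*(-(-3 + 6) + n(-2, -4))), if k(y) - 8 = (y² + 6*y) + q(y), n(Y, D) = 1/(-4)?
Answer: 106301/4 ≈ 26575.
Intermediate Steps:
n(Y, D) = -¼
k(y) = 8 + y² + 7*y (k(y) = 8 + ((y² + 6*y) + y) = 8 + (y² + 7*y) = 8 + y² + 7*y)
(17*(-37))*((17 + k(-3))*(-(-3 + 6) + n(-2, -4))) = (17*(-37))*((17 + (8 + (-3)² + 7*(-3)))*(-(-3 + 6) - ¼)) = -629*(17 + (8 + 9 - 21))*(-1*3 - ¼) = -629*(17 - 4)*(-3 - ¼) = -8177*(-13)/4 = -629*(-169/4) = 106301/4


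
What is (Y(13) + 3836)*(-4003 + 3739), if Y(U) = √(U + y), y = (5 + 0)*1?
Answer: -1012704 - 792*√2 ≈ -1.0138e+6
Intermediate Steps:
y = 5 (y = 5*1 = 5)
Y(U) = √(5 + U) (Y(U) = √(U + 5) = √(5 + U))
(Y(13) + 3836)*(-4003 + 3739) = (√(5 + 13) + 3836)*(-4003 + 3739) = (√18 + 3836)*(-264) = (3*√2 + 3836)*(-264) = (3836 + 3*√2)*(-264) = -1012704 - 792*√2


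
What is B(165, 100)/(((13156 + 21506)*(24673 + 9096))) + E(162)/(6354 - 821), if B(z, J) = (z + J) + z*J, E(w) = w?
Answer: 189713935381/6476382464574 ≈ 0.029293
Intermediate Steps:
B(z, J) = J + z + J*z (B(z, J) = (J + z) + J*z = J + z + J*z)
B(165, 100)/(((13156 + 21506)*(24673 + 9096))) + E(162)/(6354 - 821) = (100 + 165 + 100*165)/(((13156 + 21506)*(24673 + 9096))) + 162/(6354 - 821) = (100 + 165 + 16500)/((34662*33769)) + 162/5533 = 16765/1170501078 + 162*(1/5533) = 16765*(1/1170501078) + 162/5533 = 16765/1170501078 + 162/5533 = 189713935381/6476382464574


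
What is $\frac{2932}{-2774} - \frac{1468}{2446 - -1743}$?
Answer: $- \frac{8177190}{5810143} \approx -1.4074$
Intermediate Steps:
$\frac{2932}{-2774} - \frac{1468}{2446 - -1743} = 2932 \left(- \frac{1}{2774}\right) - \frac{1468}{2446 + 1743} = - \frac{1466}{1387} - \frac{1468}{4189} = - \frac{8177190}{5810143}$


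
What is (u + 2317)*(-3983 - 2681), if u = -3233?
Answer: 6104224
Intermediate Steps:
(u + 2317)*(-3983 - 2681) = (-3233 + 2317)*(-3983 - 2681) = -916*(-6664) = 6104224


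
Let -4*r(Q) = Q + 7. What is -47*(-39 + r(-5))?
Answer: 3713/2 ≈ 1856.5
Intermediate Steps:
r(Q) = -7/4 - Q/4 (r(Q) = -(Q + 7)/4 = -(7 + Q)/4 = -7/4 - Q/4)
-47*(-39 + r(-5)) = -47*(-39 + (-7/4 - ¼*(-5))) = -47*(-39 + (-7/4 + 5/4)) = -47*(-39 - ½) = -47*(-79/2) = 3713/2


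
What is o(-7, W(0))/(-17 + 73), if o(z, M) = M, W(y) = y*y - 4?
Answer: -1/14 ≈ -0.071429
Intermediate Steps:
W(y) = -4 + y² (W(y) = y² - 4 = -4 + y²)
o(-7, W(0))/(-17 + 73) = (-4 + 0²)/(-17 + 73) = (-4 + 0)/56 = (1/56)*(-4) = -1/14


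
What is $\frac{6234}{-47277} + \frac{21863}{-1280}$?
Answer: $- \frac{347198857}{20171520} \approx -17.212$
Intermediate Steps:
$\frac{6234}{-47277} + \frac{21863}{-1280} = 6234 \left(- \frac{1}{47277}\right) + 21863 \left(- \frac{1}{1280}\right) = - \frac{2078}{15759} - \frac{21863}{1280} = - \frac{347198857}{20171520}$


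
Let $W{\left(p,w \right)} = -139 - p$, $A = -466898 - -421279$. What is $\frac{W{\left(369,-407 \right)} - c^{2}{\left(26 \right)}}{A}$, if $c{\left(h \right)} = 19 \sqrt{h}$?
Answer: $\frac{9894}{45619} \approx 0.21688$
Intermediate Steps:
$A = -45619$ ($A = -466898 + 421279 = -45619$)
$\frac{W{\left(369,-407 \right)} - c^{2}{\left(26 \right)}}{A} = \frac{\left(-139 - 369\right) - \left(19 \sqrt{26}\right)^{2}}{-45619} = \left(\left(-139 - 369\right) - 9386\right) \left(- \frac{1}{45619}\right) = \left(-508 - 9386\right) \left(- \frac{1}{45619}\right) = \left(-9894\right) \left(- \frac{1}{45619}\right) = \frac{9894}{45619}$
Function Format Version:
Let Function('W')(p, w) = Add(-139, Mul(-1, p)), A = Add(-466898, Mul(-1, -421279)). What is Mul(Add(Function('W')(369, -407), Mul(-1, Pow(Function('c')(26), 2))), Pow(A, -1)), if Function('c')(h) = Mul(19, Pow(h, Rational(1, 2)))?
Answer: Rational(9894, 45619) ≈ 0.21688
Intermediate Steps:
A = -45619 (A = Add(-466898, 421279) = -45619)
Mul(Add(Function('W')(369, -407), Mul(-1, Pow(Function('c')(26), 2))), Pow(A, -1)) = Mul(Add(Add(-139, Mul(-1, 369)), Mul(-1, Pow(Mul(19, Pow(26, Rational(1, 2))), 2))), Pow(-45619, -1)) = Mul(Add(Add(-139, -369), Mul(-1, 9386)), Rational(-1, 45619)) = Mul(Add(-508, -9386), Rational(-1, 45619)) = Mul(-9894, Rational(-1, 45619)) = Rational(9894, 45619)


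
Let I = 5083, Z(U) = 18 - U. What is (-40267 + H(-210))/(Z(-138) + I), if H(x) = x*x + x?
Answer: 3623/5239 ≈ 0.69154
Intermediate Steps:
H(x) = x + x² (H(x) = x² + x = x + x²)
(-40267 + H(-210))/(Z(-138) + I) = (-40267 - 210*(1 - 210))/((18 - 1*(-138)) + 5083) = (-40267 - 210*(-209))/((18 + 138) + 5083) = (-40267 + 43890)/(156 + 5083) = 3623/5239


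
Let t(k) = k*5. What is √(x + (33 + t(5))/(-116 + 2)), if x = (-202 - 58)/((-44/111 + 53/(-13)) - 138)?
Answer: √180737649003567/11718573 ≈ 1.1472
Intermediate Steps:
t(k) = 5*k
x = 375180/205589 (x = -260/((-44*1/111 + 53*(-1/13)) - 138) = -260/((-44/111 - 53/13) - 138) = -260/(-6455/1443 - 138) = -260/(-205589/1443) = -260*(-1443/205589) = 375180/205589 ≈ 1.8249)
√(x + (33 + t(5))/(-116 + 2)) = √(375180/205589 + (33 + 5*5)/(-116 + 2)) = √(375180/205589 + (33 + 25)/(-114)) = √(375180/205589 + 58*(-1/114)) = √(375180/205589 - 29/57) = √(15423179/11718573) = √180737649003567/11718573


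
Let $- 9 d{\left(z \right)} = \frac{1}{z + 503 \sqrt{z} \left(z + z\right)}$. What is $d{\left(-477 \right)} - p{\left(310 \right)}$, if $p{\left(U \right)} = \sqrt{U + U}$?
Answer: $\frac{- i - 25912548 \sqrt{8215} + 8586 i \sqrt{155}}{4293 \left(- i + 3018 \sqrt{53}\right)} \approx -24.9 - 1.0602 \cdot 10^{-8} i$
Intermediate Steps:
$d{\left(z \right)} = - \frac{1}{9 \left(z + 1006 z^{\frac{3}{2}}\right)}$ ($d{\left(z \right)} = - \frac{1}{9 \left(z + 503 \sqrt{z} \left(z + z\right)\right)} = - \frac{1}{9 \left(z + 503 \sqrt{z} 2 z\right)} = - \frac{1}{9 \left(z + 1006 z^{\frac{3}{2}}\right)}$)
$p{\left(U \right)} = \sqrt{2} \sqrt{U}$ ($p{\left(U \right)} = \sqrt{2 U} = \sqrt{2} \sqrt{U}$)
$d{\left(-477 \right)} - p{\left(310 \right)} = - \frac{1}{9 \left(-477\right) + 9054 \left(-477\right)^{\frac{3}{2}}} - \sqrt{2} \sqrt{310} = - \frac{1}{-4293 + 9054 \left(- 1431 i \sqrt{53}\right)} - 2 \sqrt{155} = - \frac{1}{-4293 - 12956274 i \sqrt{53}} - 2 \sqrt{155}$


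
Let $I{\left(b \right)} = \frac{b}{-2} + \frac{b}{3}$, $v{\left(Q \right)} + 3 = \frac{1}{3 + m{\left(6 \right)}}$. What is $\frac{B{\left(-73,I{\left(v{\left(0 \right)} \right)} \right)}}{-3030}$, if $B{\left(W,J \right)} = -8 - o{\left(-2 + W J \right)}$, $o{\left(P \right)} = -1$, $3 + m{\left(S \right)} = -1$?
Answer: $\frac{7}{3030} \approx 0.0023102$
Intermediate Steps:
$m{\left(S \right)} = -4$ ($m{\left(S \right)} = -3 - 1 = -4$)
$v{\left(Q \right)} = -4$ ($v{\left(Q \right)} = -3 + \frac{1}{3 - 4} = -3 + \frac{1}{-1} = -3 - 1 = -4$)
$I{\left(b \right)} = - \frac{b}{6}$ ($I{\left(b \right)} = b \left(- \frac{1}{2}\right) + b \frac{1}{3} = - \frac{b}{2} + \frac{b}{3} = - \frac{b}{6}$)
$B{\left(W,J \right)} = -7$ ($B{\left(W,J \right)} = -8 - -1 = -8 + 1 = -7$)
$\frac{B{\left(-73,I{\left(v{\left(0 \right)} \right)} \right)}}{-3030} = - \frac{7}{-3030} = \left(-7\right) \left(- \frac{1}{3030}\right) = \frac{7}{3030}$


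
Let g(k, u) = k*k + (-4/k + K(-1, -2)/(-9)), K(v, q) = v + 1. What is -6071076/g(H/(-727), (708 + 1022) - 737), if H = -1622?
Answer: -118285814489202/62052989 ≈ -1.9062e+6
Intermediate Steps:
K(v, q) = 1 + v
g(k, u) = k² - 4/k (g(k, u) = k*k + (-4/k + (1 - 1)/(-9)) = k² + (-4/k + 0*(-⅑)) = k² + (-4/k + 0) = k² - 4/k)
-6071076/g(H/(-727), (708 + 1022) - 737) = -6071076*1622/(727*(-4 + (-1622/(-727))³)) = -6071076*1622/(727*(-4 + (-1622*(-1/727))³)) = -6071076*1622/(727*(-4 + (1622/727)³)) = -6071076*1622/(727*(-4 + 4267293848/384240583)) = -6071076/((727/1622)*(2730331516/384240583)) = -6071076/1365165758/428637019 = -6071076*428637019/1365165758 = -118285814489202/62052989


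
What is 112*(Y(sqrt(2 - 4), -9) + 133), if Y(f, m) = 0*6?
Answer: 14896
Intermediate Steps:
Y(f, m) = 0
112*(Y(sqrt(2 - 4), -9) + 133) = 112*(0 + 133) = 112*133 = 14896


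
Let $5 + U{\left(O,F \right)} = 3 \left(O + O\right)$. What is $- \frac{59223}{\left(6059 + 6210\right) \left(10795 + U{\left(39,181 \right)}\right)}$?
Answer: $- \frac{59223}{135253456} \approx -0.00043787$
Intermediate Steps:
$U{\left(O,F \right)} = -5 + 6 O$ ($U{\left(O,F \right)} = -5 + 3 \left(O + O\right) = -5 + 3 \cdot 2 O = -5 + 6 O$)
$- \frac{59223}{\left(6059 + 6210\right) \left(10795 + U{\left(39,181 \right)}\right)} = - \frac{59223}{\left(6059 + 6210\right) \left(10795 + \left(-5 + 6 \cdot 39\right)\right)} = - \frac{59223}{12269 \left(10795 + \left(-5 + 234\right)\right)} = - \frac{59223}{12269 \left(10795 + 229\right)} = - \frac{59223}{12269 \cdot 11024} = - \frac{59223}{135253456}$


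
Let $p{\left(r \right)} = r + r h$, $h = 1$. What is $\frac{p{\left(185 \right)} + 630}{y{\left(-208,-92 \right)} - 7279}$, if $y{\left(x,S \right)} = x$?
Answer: $- \frac{1000}{7487} \approx -0.13356$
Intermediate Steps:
$p{\left(r \right)} = 2 r$ ($p{\left(r \right)} = r + r 1 = r + r = 2 r$)
$\frac{p{\left(185 \right)} + 630}{y{\left(-208,-92 \right)} - 7279} = \frac{2 \cdot 185 + 630}{-208 - 7279} = \frac{370 + 630}{-7487} = 1000 \left(- \frac{1}{7487}\right) = - \frac{1000}{7487}$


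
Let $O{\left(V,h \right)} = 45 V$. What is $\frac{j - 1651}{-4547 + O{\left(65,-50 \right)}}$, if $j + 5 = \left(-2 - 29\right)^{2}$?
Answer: $\frac{695}{1622} \approx 0.42848$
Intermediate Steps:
$j = 956$ ($j = -5 + \left(-2 - 29\right)^{2} = -5 + \left(-31\right)^{2} = -5 + 961 = 956$)
$\frac{j - 1651}{-4547 + O{\left(65,-50 \right)}} = \frac{956 - 1651}{-4547 + 45 \cdot 65} = - \frac{695}{-4547 + 2925} = - \frac{695}{-1622} = \left(-695\right) \left(- \frac{1}{1622}\right) = \frac{695}{1622}$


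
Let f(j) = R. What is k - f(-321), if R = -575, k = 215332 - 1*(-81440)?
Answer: 297347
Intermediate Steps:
k = 296772 (k = 215332 + 81440 = 296772)
f(j) = -575
k - f(-321) = 296772 - 1*(-575) = 296772 + 575 = 297347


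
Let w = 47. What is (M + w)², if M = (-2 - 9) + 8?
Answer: 1936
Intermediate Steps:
M = -3 (M = -11 + 8 = -3)
(M + w)² = (-3 + 47)² = 44² = 1936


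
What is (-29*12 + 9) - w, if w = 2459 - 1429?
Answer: -1369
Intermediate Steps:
w = 1030
(-29*12 + 9) - w = (-29*12 + 9) - 1*1030 = (-348 + 9) - 1030 = -339 - 1030 = -1369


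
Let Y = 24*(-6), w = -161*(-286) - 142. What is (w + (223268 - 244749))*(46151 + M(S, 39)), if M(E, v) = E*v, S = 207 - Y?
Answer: 1461472320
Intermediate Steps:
w = 45904 (w = 46046 - 142 = 45904)
Y = -144
S = 351 (S = 207 - 1*(-144) = 207 + 144 = 351)
(w + (223268 - 244749))*(46151 + M(S, 39)) = (45904 + (223268 - 244749))*(46151 + 351*39) = (45904 - 21481)*(46151 + 13689) = 24423*59840 = 1461472320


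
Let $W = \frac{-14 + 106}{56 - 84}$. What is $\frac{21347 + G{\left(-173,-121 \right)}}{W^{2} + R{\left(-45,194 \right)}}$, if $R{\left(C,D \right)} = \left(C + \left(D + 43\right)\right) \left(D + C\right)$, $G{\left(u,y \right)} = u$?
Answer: $\frac{1037526}{1402321} \approx 0.73986$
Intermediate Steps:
$W = - \frac{23}{7}$ ($W = \frac{92}{-28} = 92 \left(- \frac{1}{28}\right) = - \frac{23}{7} \approx -3.2857$)
$R{\left(C,D \right)} = \left(C + D\right) \left(43 + C + D\right)$ ($R{\left(C,D \right)} = \left(C + \left(43 + D\right)\right) \left(C + D\right) = \left(43 + C + D\right) \left(C + D\right) = \left(C + D\right) \left(43 + C + D\right)$)
$\frac{21347 + G{\left(-173,-121 \right)}}{W^{2} + R{\left(-45,194 \right)}} = \frac{21347 - 173}{\left(- \frac{23}{7}\right)^{2} + \left(\left(-45\right)^{2} + 194^{2} + 43 \left(-45\right) + 43 \cdot 194 + 2 \left(-45\right) 194\right)} = \frac{21174}{\frac{529}{49} + \left(2025 + 37636 - 1935 + 8342 - 17460\right)} = \frac{21174}{\frac{529}{49} + 28608} = \frac{21174}{\frac{1402321}{49}} = 21174 \cdot \frac{49}{1402321} = \frac{1037526}{1402321}$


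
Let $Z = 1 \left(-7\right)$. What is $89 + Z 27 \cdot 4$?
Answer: $-667$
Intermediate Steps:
$Z = -7$
$89 + Z 27 \cdot 4 = 89 - 7 \cdot 27 \cdot 4 = 89 - 756 = -667$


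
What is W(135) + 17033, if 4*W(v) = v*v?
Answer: 86357/4 ≈ 21589.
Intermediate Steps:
W(v) = v²/4 (W(v) = (v*v)/4 = v²/4)
W(135) + 17033 = (¼)*135² + 17033 = (¼)*18225 + 17033 = 18225/4 + 17033 = 86357/4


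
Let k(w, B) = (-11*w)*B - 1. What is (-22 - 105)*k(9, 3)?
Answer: 37846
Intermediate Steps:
k(w, B) = -1 - 11*B*w (k(w, B) = -11*B*w - 1 = -1 - 11*B*w)
(-22 - 105)*k(9, 3) = (-22 - 105)*(-1 - 11*3*9) = -127*(-1 - 297) = -127*(-298) = 37846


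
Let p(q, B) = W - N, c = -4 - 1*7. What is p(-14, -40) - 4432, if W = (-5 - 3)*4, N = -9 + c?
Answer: -4444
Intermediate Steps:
c = -11 (c = -4 - 7 = -11)
N = -20 (N = -9 - 11 = -20)
W = -32 (W = -8*4 = -32)
p(q, B) = -12 (p(q, B) = -32 - 1*(-20) = -32 + 20 = -12)
p(-14, -40) - 4432 = -12 - 4432 = -4444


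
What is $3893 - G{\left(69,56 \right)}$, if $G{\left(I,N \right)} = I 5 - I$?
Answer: $3617$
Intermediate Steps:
$G{\left(I,N \right)} = 4 I$ ($G{\left(I,N \right)} = 5 I - I = 4 I$)
$3893 - G{\left(69,56 \right)} = 3893 - 4 \cdot 69 = 3893 - 276 = 3617$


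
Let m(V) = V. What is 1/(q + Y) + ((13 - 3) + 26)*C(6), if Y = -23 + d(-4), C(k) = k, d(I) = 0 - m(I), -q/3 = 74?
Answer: 52055/241 ≈ 216.00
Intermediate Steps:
q = -222 (q = -3*74 = -222)
d(I) = -I (d(I) = 0 - I = -I)
Y = -19 (Y = -23 - 1*(-4) = -23 + 4 = -19)
1/(q + Y) + ((13 - 3) + 26)*C(6) = 1/(-222 - 19) + ((13 - 3) + 26)*6 = 1/(-241) + (10 + 26)*6 = -1/241 + 36*6 = -1/241 + 216 = 52055/241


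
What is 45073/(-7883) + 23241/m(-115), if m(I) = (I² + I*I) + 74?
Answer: -1012307449/209088692 ≈ -4.8415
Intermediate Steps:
m(I) = 74 + 2*I² (m(I) = (I² + I²) + 74 = 2*I² + 74 = 74 + 2*I²)
45073/(-7883) + 23241/m(-115) = 45073/(-7883) + 23241/(74 + 2*(-115)²) = 45073*(-1/7883) + 23241/(74 + 2*13225) = -45073/7883 + 23241/(74 + 26450) = -45073/7883 + 23241/26524 = -1012307449/209088692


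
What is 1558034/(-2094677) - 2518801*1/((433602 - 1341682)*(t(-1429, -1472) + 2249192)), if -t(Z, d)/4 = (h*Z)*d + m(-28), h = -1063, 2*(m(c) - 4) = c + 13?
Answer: -12657371780370318756763/17017026303561045609120 ≈ -0.74381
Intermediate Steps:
m(c) = 21/2 + c/2 (m(c) = 4 + (c + 13)/2 = 4 + (13 + c)/2 = 4 + (13/2 + c/2) = 21/2 + c/2)
t(Z, d) = 14 + 4252*Z*d (t(Z, d) = -4*((-1063*Z)*d + (21/2 + (½)*(-28))) = -4*(-1063*Z*d + (21/2 - 14)) = -4*(-1063*Z*d - 7/2) = -4*(-7/2 - 1063*Z*d) = 14 + 4252*Z*d)
1558034/(-2094677) - 2518801*1/((433602 - 1341682)*(t(-1429, -1472) + 2249192)) = 1558034/(-2094677) - 2518801*1/((433602 - 1341682)*((14 + 4252*(-1429)*(-1472)) + 2249192)) = 1558034*(-1/2094677) - 2518801*(-1/(908080*((14 + 8944030976) + 2249192))) = -1558034/2094677 - 2518801*(-1/(908080*(8944030990 + 2249192))) = -1558034/2094677 - 2518801/((-908080*8946280182)) = -1558034/2094677 - 2518801/(-8123938107670560) = -1558034/2094677 - 2518801*(-1/8123938107670560) = -1558034/2094677 + 2518801/8123938107670560 = -12657371780370318756763/17017026303561045609120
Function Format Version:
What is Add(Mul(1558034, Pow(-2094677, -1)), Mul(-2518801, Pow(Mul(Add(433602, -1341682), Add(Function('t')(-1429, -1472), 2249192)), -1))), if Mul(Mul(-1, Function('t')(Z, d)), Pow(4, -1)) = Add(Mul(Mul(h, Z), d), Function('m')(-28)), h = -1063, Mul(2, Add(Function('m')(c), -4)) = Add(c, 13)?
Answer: Rational(-12657371780370318756763, 17017026303561045609120) ≈ -0.74381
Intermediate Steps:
Function('m')(c) = Add(Rational(21, 2), Mul(Rational(1, 2), c)) (Function('m')(c) = Add(4, Mul(Rational(1, 2), Add(c, 13))) = Add(4, Mul(Rational(1, 2), Add(13, c))) = Add(4, Add(Rational(13, 2), Mul(Rational(1, 2), c))) = Add(Rational(21, 2), Mul(Rational(1, 2), c)))
Function('t')(Z, d) = Add(14, Mul(4252, Z, d)) (Function('t')(Z, d) = Mul(-4, Add(Mul(Mul(-1063, Z), d), Add(Rational(21, 2), Mul(Rational(1, 2), -28)))) = Mul(-4, Add(Mul(-1063, Z, d), Add(Rational(21, 2), -14))) = Mul(-4, Add(Mul(-1063, Z, d), Rational(-7, 2))) = Mul(-4, Add(Rational(-7, 2), Mul(-1063, Z, d))) = Add(14, Mul(4252, Z, d)))
Add(Mul(1558034, Pow(-2094677, -1)), Mul(-2518801, Pow(Mul(Add(433602, -1341682), Add(Function('t')(-1429, -1472), 2249192)), -1))) = Add(Mul(1558034, Pow(-2094677, -1)), Mul(-2518801, Pow(Mul(Add(433602, -1341682), Add(Add(14, Mul(4252, -1429, -1472)), 2249192)), -1))) = Add(Mul(1558034, Rational(-1, 2094677)), Mul(-2518801, Pow(Mul(-908080, Add(Add(14, 8944030976), 2249192)), -1))) = Add(Rational(-1558034, 2094677), Mul(-2518801, Pow(Mul(-908080, Add(8944030990, 2249192)), -1))) = Add(Rational(-1558034, 2094677), Mul(-2518801, Pow(Mul(-908080, 8946280182), -1))) = Add(Rational(-1558034, 2094677), Mul(-2518801, Pow(-8123938107670560, -1))) = Add(Rational(-1558034, 2094677), Mul(-2518801, Rational(-1, 8123938107670560))) = Add(Rational(-1558034, 2094677), Rational(2518801, 8123938107670560)) = Rational(-12657371780370318756763, 17017026303561045609120)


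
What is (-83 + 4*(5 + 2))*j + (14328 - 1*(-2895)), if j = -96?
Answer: 22503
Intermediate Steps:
(-83 + 4*(5 + 2))*j + (14328 - 1*(-2895)) = (-83 + 4*(5 + 2))*(-96) + (14328 - 1*(-2895)) = (-83 + 4*7)*(-96) + (14328 + 2895) = (-83 + 28)*(-96) + 17223 = -55*(-96) + 17223 = 5280 + 17223 = 22503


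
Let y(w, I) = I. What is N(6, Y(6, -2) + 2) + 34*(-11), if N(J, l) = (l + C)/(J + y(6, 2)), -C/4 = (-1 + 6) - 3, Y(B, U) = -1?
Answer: -2999/8 ≈ -374.88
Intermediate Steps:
C = -8 (C = -4*((-1 + 6) - 3) = -4*(5 - 3) = -4*2 = -8)
N(J, l) = (-8 + l)/(2 + J) (N(J, l) = (l - 8)/(J + 2) = (-8 + l)/(2 + J))
N(6, Y(6, -2) + 2) + 34*(-11) = (-8 + (-1 + 2))/(2 + 6) + 34*(-11) = (-8 + 1)/8 - 374 = (⅛)*(-7) - 374 = -7/8 - 374 = -2999/8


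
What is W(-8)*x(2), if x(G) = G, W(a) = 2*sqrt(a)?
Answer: 8*I*sqrt(2) ≈ 11.314*I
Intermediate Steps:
W(-8)*x(2) = (2*sqrt(-8))*2 = (2*(2*I*sqrt(2)))*2 = (4*I*sqrt(2))*2 = 8*I*sqrt(2)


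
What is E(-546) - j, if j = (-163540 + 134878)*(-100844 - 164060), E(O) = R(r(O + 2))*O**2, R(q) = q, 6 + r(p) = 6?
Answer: -7592678448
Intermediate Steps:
r(p) = 0 (r(p) = -6 + 6 = 0)
E(O) = 0 (E(O) = 0*O**2 = 0)
j = 7592678448 (j = -28662*(-264904) = 7592678448)
E(-546) - j = 0 - 1*7592678448 = 0 - 7592678448 = -7592678448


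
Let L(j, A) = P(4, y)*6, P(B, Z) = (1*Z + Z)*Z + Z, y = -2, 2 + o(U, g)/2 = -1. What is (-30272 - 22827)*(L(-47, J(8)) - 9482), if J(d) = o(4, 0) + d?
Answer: 501573154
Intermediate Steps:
o(U, g) = -6 (o(U, g) = -4 + 2*(-1) = -4 - 2 = -6)
P(B, Z) = Z + 2*Z² (P(B, Z) = (Z + Z)*Z + Z = (2*Z)*Z + Z = 2*Z² + Z = Z + 2*Z²)
J(d) = -6 + d
L(j, A) = 36 (L(j, A) = -2*(1 + 2*(-2))*6 = -2*(1 - 4)*6 = -2*(-3)*6 = 6*6 = 36)
(-30272 - 22827)*(L(-47, J(8)) - 9482) = (-30272 - 22827)*(36 - 9482) = -53099*(-9446) = 501573154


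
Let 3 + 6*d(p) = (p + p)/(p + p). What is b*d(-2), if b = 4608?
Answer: -1536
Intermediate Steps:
d(p) = -⅓ (d(p) = -½ + ((p + p)/(p + p))/6 = -½ + ((2*p)/((2*p)))/6 = -½ + ((2*p)*(1/(2*p)))/6 = -½ + (⅙)*1 = -½ + ⅙ = -⅓)
b*d(-2) = 4608*(-⅓) = -1536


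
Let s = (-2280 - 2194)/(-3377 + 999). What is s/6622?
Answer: 2237/7873558 ≈ 0.00028412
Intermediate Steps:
s = 2237/1189 (s = -4474/(-2378) = -4474*(-1/2378) = 2237/1189 ≈ 1.8814)
s/6622 = (2237/1189)/6622 = (2237/1189)*(1/6622) = 2237/7873558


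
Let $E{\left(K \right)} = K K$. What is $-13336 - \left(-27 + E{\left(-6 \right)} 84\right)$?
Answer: $-16333$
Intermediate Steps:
$E{\left(K \right)} = K^{2}$
$-13336 - \left(-27 + E{\left(-6 \right)} 84\right) = -13336 - \left(-27 + \left(-6\right)^{2} \cdot 84\right) = -13336 - \left(-27 + 36 \cdot 84\right) = -13336 - \left(-27 + 3024\right) = -13336 - 2997 = -16333$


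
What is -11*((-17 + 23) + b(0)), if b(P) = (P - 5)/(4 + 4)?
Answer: -473/8 ≈ -59.125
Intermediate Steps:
b(P) = -5/8 + P/8 (b(P) = (-5 + P)/8 = (-5 + P)*(1/8) = -5/8 + P/8)
-11*((-17 + 23) + b(0)) = -11*((-17 + 23) + (-5/8 + (1/8)*0)) = -11*(6 + (-5/8 + 0)) = -11*(6 - 5/8) = -11*43/8 = -473/8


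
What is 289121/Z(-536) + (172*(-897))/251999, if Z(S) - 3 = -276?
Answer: -10414331773/9827961 ≈ -1059.7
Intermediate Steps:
Z(S) = -273 (Z(S) = 3 - 276 = -273)
289121/Z(-536) + (172*(-897))/251999 = 289121/(-273) + (172*(-897))/251999 = 289121*(-1/273) - 154284*1/251999 = -41303/39 - 154284/251999 = -10414331773/9827961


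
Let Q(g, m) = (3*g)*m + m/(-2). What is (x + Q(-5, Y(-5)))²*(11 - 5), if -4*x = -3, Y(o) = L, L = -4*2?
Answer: 747003/8 ≈ 93375.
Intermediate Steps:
L = -8
Y(o) = -8
x = ¾ (x = -¼*(-3) = ¾ ≈ 0.75000)
Q(g, m) = -m/2 + 3*g*m (Q(g, m) = 3*g*m + m*(-½) = 3*g*m - m/2 = -m/2 + 3*g*m)
(x + Q(-5, Y(-5)))²*(11 - 5) = (¾ + (½)*(-8)*(-1 + 6*(-5)))²*(11 - 5) = (¾ + (½)*(-8)*(-1 - 30))²*6 = (¾ + (½)*(-8)*(-31))²*6 = (¾ + 124)²*6 = (499/4)²*6 = (249001/16)*6 = 747003/8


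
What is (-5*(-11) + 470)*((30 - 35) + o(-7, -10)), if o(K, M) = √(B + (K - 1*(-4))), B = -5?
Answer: -2625 + 1050*I*√2 ≈ -2625.0 + 1484.9*I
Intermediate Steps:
o(K, M) = √(-1 + K) (o(K, M) = √(-5 + (K - 1*(-4))) = √(-5 + (K + 4)) = √(-5 + (4 + K)) = √(-1 + K))
(-5*(-11) + 470)*((30 - 35) + o(-7, -10)) = (-5*(-11) + 470)*((30 - 35) + √(-1 - 7)) = (55 + 470)*(-5 + √(-8)) = 525*(-5 + 2*I*√2) = -2625 + 1050*I*√2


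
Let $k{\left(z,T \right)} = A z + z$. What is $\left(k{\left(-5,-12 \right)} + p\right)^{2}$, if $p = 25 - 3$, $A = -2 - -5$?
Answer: $4$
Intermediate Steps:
$A = 3$ ($A = -2 + 5 = 3$)
$k{\left(z,T \right)} = 4 z$ ($k{\left(z,T \right)} = 3 z + z = 4 z$)
$p = 22$ ($p = 25 - 3 = 22$)
$\left(k{\left(-5,-12 \right)} + p\right)^{2} = \left(4 \left(-5\right) + 22\right)^{2} = \left(-20 + 22\right)^{2} = 2^{2} = 4$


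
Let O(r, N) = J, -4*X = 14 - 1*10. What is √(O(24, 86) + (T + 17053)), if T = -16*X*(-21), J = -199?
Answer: √16518 ≈ 128.52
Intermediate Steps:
X = -1 (X = -(14 - 1*10)/4 = -(14 - 10)/4 = -¼*4 = -1)
O(r, N) = -199
T = -336 (T = -16*(-1)*(-21) = 16*(-21) = -336)
√(O(24, 86) + (T + 17053)) = √(-199 + (-336 + 17053)) = √(-199 + 16717) = √16518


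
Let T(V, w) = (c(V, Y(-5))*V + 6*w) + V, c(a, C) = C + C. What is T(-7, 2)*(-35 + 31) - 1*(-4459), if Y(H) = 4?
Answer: 4663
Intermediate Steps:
c(a, C) = 2*C
T(V, w) = 6*w + 9*V (T(V, w) = ((2*4)*V + 6*w) + V = (8*V + 6*w) + V = (6*w + 8*V) + V = 6*w + 9*V)
T(-7, 2)*(-35 + 31) - 1*(-4459) = (6*2 + 9*(-7))*(-35 + 31) - 1*(-4459) = (12 - 63)*(-4) + 4459 = -51*(-4) + 4459 = 204 + 4459 = 4663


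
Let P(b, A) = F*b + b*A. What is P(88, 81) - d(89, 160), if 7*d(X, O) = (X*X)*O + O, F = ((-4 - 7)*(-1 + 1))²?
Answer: -1217624/7 ≈ -1.7395e+5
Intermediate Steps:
F = 0 (F = (-11*0)² = 0² = 0)
d(X, O) = O/7 + O*X²/7 (d(X, O) = ((X*X)*O + O)/7 = (X²*O + O)/7 = (O*X² + O)/7 = (O + O*X²)/7 = O/7 + O*X²/7)
P(b, A) = A*b (P(b, A) = 0*b + b*A = 0 + A*b = A*b)
P(88, 81) - d(89, 160) = 81*88 - 160*(1 + 89²)/7 = 7128 - 160*(1 + 7921)/7 = 7128 - 160*7922/7 = 7128 - 1*1267520/7 = 7128 - 1267520/7 = -1217624/7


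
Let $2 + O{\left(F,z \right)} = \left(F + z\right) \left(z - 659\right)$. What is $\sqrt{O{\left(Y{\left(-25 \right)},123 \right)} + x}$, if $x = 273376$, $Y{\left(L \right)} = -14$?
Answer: $5 \sqrt{8598} \approx 463.63$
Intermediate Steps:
$O{\left(F,z \right)} = -2 + \left(-659 + z\right) \left(F + z\right)$ ($O{\left(F,z \right)} = -2 + \left(F + z\right) \left(z - 659\right) = -2 + \left(F + z\right) \left(-659 + z\right) = -2 + \left(-659 + z\right) \left(F + z\right)$)
$\sqrt{O{\left(Y{\left(-25 \right)},123 \right)} + x} = \sqrt{\left(-2 + 123^{2} - -9226 - 81057 - 1722\right) + 273376} = \sqrt{\left(-2 + 15129 + 9226 - 81057 - 1722\right) + 273376} = \sqrt{-58426 + 273376} = \sqrt{214950} = 5 \sqrt{8598}$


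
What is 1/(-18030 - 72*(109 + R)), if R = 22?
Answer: -1/27462 ≈ -3.6414e-5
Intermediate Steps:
1/(-18030 - 72*(109 + R)) = 1/(-18030 - 72*(109 + 22)) = 1/(-18030 - 72*131) = 1/(-18030 - 9432) = 1/(-27462) = -1/27462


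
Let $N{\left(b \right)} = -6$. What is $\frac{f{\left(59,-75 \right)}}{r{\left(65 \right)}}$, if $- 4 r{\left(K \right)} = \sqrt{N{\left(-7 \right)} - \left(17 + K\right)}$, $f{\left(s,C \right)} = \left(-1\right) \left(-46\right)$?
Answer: $\frac{46 i \sqrt{22}}{11} \approx 19.614 i$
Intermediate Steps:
$f{\left(s,C \right)} = 46$
$r{\left(K \right)} = - \frac{\sqrt{-23 - K}}{4}$ ($r{\left(K \right)} = - \frac{\sqrt{-6 - \left(17 + K\right)}}{4} = - \frac{\sqrt{-23 - K}}{4}$)
$\frac{f{\left(59,-75 \right)}}{r{\left(65 \right)}} = \frac{46}{\left(- \frac{1}{4}\right) \sqrt{-23 - 65}} = \frac{46}{\left(- \frac{1}{4}\right) \sqrt{-88}} = \frac{46}{\left(- \frac{1}{4}\right) 2 i \sqrt{22}} = \frac{46}{\left(- \frac{1}{2}\right) i \sqrt{22}} = 46 \frac{i \sqrt{22}}{11} = \frac{46 i \sqrt{22}}{11}$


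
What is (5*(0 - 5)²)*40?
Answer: 5000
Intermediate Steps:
(5*(0 - 5)²)*40 = (5*(-5)²)*40 = (5*25)*40 = 125*40 = 5000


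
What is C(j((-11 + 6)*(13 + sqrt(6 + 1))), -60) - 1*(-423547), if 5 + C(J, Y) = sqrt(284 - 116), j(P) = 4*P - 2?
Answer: 423542 + 2*sqrt(42) ≈ 4.2356e+5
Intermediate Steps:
j(P) = -2 + 4*P
C(J, Y) = -5 + 2*sqrt(42) (C(J, Y) = -5 + sqrt(284 - 116) = -5 + sqrt(168) = -5 + 2*sqrt(42))
C(j((-11 + 6)*(13 + sqrt(6 + 1))), -60) - 1*(-423547) = (-5 + 2*sqrt(42)) - 1*(-423547) = (-5 + 2*sqrt(42)) + 423547 = 423542 + 2*sqrt(42)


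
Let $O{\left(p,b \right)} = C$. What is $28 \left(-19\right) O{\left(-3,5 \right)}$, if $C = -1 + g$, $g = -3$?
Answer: $2128$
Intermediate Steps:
$C = -4$ ($C = -1 - 3 = -4$)
$O{\left(p,b \right)} = -4$
$28 \left(-19\right) O{\left(-3,5 \right)} = 28 \left(-19\right) \left(-4\right) = \left(-532\right) \left(-4\right) = 2128$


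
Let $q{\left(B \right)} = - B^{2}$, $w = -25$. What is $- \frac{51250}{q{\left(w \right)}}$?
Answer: $82$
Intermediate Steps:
$- \frac{51250}{q{\left(w \right)}} = - \frac{51250}{\left(-1\right) \left(-25\right)^{2}} = - \frac{51250}{\left(-1\right) 625} = - \frac{51250}{-625} = \left(-51250\right) \left(- \frac{1}{625}\right) = 82$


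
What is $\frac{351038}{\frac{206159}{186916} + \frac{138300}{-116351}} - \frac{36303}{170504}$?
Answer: $- \frac{1301683275417615686705}{317764381673464} \approx -4.0964 \cdot 10^{6}$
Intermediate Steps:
$\frac{351038}{\frac{206159}{186916} + \frac{138300}{-116351}} - \frac{36303}{170504} = \frac{351038}{206159 \cdot \frac{1}{186916} + 138300 \left(- \frac{1}{116351}\right)} - \frac{36303}{170504} = \frac{351038}{\frac{206159}{186916} - \frac{138300}{116351}} - \frac{36303}{170504} = \frac{351038}{- \frac{1863676991}{21747863516}} - \frac{36303}{170504} = 351038 \left(- \frac{21747863516}{1863676991}\right) - \frac{36303}{170504} = - \frac{7634326512929608}{1863676991} - \frac{36303}{170504} = - \frac{1301683275417615686705}{317764381673464}$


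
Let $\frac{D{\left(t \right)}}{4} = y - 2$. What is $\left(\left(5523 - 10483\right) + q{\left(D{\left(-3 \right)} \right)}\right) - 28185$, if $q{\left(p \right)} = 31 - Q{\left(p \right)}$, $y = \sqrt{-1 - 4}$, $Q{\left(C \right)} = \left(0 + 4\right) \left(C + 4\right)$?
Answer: $-33098 - 16 i \sqrt{5} \approx -33098.0 - 35.777 i$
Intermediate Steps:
$Q{\left(C \right)} = 16 + 4 C$ ($Q{\left(C \right)} = 4 \left(4 + C\right) = 16 + 4 C$)
$y = i \sqrt{5}$ ($y = \sqrt{-5} = i \sqrt{5} \approx 2.2361 i$)
$D{\left(t \right)} = -8 + 4 i \sqrt{5}$ ($D{\left(t \right)} = 4 \left(i \sqrt{5} - 2\right) = 4 \left(-2 + i \sqrt{5}\right) = -8 + 4 i \sqrt{5}$)
$q{\left(p \right)} = 15 - 4 p$ ($q{\left(p \right)} = 31 - \left(16 + 4 p\right) = 15 - 4 p$)
$\left(\left(5523 - 10483\right) + q{\left(D{\left(-3 \right)} \right)}\right) - 28185 = \left(\left(5523 - 10483\right) + \left(15 - 4 \left(-8 + 4 i \sqrt{5}\right)\right)\right) - 28185 = \left(\left(5523 - 10483\right) + \left(15 + \left(32 - 16 i \sqrt{5}\right)\right)\right) - 28185 = \left(-4960 + \left(47 - 16 i \sqrt{5}\right)\right) - 28185 = \left(-4913 - 16 i \sqrt{5}\right) - 28185 = -33098 - 16 i \sqrt{5}$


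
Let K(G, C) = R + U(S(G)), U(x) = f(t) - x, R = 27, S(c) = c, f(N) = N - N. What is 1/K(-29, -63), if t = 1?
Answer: 1/56 ≈ 0.017857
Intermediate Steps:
f(N) = 0
U(x) = -x (U(x) = 0 - x = -x)
K(G, C) = 27 - G
1/K(-29, -63) = 1/(27 - 1*(-29)) = 1/(27 + 29) = 1/56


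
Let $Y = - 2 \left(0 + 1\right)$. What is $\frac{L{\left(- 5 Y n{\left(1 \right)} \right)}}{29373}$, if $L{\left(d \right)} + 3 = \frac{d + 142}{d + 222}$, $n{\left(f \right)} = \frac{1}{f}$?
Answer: $- \frac{68}{851817} \approx -7.9829 \cdot 10^{-5}$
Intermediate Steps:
$Y = -2$ ($Y = \left(-2\right) 1 = -2$)
$L{\left(d \right)} = -3 + \frac{142 + d}{222 + d}$ ($L{\left(d \right)} = -3 + \frac{d + 142}{d + 222} = -3 + \frac{142 + d}{222 + d}$)
$\frac{L{\left(- 5 Y n{\left(1 \right)} \right)}}{29373} = \frac{2 \frac{1}{222 + \frac{\left(-5\right) \left(-2\right)}{1}} \left(-262 - \frac{\left(-5\right) \left(-2\right)}{1}\right)}{29373} = \frac{2 \left(-262 - 10 \cdot 1\right)}{222 + 10 \cdot 1} \cdot \frac{1}{29373} = \frac{2 \left(-262 - 10\right)}{222 + 10} \cdot \frac{1}{29373} = \frac{2 \left(-262 - 10\right)}{232} \cdot \frac{1}{29373} = 2 \cdot \frac{1}{232} \left(-272\right) \frac{1}{29373} = \left(- \frac{68}{29}\right) \frac{1}{29373} = - \frac{68}{851817}$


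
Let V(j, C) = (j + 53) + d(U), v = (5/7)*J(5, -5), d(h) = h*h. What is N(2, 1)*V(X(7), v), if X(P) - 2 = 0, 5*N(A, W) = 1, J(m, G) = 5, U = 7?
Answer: 104/5 ≈ 20.800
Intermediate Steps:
N(A, W) = ⅕ (N(A, W) = (⅕)*1 = ⅕)
d(h) = h²
X(P) = 2 (X(P) = 2 + 0 = 2)
v = 25/7 (v = (5/7)*5 = 25/7 ≈ 3.5714)
V(j, C) = 102 + j (V(j, C) = (j + 53) + 7² = (53 + j) + 49 = 102 + j)
N(2, 1)*V(X(7), v) = (102 + 2)/5 = (⅕)*104 = 104/5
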